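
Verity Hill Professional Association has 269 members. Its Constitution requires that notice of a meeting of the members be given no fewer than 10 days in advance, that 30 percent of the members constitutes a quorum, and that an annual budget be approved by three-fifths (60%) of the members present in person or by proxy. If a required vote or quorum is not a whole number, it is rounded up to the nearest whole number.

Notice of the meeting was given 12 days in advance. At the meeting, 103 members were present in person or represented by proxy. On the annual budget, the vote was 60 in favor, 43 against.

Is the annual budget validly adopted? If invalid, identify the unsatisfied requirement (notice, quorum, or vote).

Invalid — vote requirement not satisfied.

Notice: 12 days given; 10 required. Satisfied.
Quorum: 30% of 269 = 80.70, rounded up to 81; 103 present. Satisfied.
Vote: requires three-fifths of those present (103); 3/5 of 103 = 61.80, rounded up to 62, so 62 needed; 60 in favor. Not satisfied.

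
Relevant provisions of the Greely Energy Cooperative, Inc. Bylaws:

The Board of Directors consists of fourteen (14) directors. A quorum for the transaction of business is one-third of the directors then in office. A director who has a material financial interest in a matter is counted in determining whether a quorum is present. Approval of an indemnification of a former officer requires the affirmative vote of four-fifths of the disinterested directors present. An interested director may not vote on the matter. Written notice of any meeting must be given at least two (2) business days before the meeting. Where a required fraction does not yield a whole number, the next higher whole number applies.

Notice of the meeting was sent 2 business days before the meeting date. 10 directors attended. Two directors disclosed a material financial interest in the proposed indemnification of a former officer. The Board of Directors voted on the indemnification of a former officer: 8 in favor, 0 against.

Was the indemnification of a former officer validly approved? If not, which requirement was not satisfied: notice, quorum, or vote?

Valid — all requirements satisfied.

Notice: 2 business days given; 2 required (2 ≥ 2). Satisfied.
Quorum: 10 present (interested directors count toward quorum); quorum is 5. Satisfied.
Vote: the indemnification of a former officer requires four-fifths of the disinterested directors present (10 − 2 = 8). 4/5 of 8 = 6.40, rounded up to 7, so 7 affirmative votes are needed; 8 voted in favor. Satisfied.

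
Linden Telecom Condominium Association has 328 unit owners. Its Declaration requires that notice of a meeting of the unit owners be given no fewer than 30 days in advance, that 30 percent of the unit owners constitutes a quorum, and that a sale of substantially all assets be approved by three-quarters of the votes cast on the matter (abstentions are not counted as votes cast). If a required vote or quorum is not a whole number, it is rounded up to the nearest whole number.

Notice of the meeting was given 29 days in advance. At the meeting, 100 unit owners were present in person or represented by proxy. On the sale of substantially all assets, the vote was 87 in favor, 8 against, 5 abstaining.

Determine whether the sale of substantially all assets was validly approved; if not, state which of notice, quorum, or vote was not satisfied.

Invalid — notice requirement not satisfied.

Notice: 29 days given; 30 required. Not satisfied.
Quorum: 30% of 328 = 98.40, rounded up to 99; 100 present. Satisfied.
Vote: requires three-fourths of the votes cast (100 − 5 abstaining = 95); 3/4 of 95 = 71.25, rounded up to 72, so 72 needed; 87 in favor. Satisfied.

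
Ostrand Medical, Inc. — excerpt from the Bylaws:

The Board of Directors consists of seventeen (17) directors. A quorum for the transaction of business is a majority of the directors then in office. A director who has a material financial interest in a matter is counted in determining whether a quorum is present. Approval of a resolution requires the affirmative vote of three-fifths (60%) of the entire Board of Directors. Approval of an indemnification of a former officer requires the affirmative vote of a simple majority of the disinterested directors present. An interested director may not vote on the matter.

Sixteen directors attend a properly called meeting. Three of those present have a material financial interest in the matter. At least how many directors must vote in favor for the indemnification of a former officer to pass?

7

The indemnification of a former officer requires a majority of the disinterested directors present (16 − 3 = 13).
A majority of 13 is 7.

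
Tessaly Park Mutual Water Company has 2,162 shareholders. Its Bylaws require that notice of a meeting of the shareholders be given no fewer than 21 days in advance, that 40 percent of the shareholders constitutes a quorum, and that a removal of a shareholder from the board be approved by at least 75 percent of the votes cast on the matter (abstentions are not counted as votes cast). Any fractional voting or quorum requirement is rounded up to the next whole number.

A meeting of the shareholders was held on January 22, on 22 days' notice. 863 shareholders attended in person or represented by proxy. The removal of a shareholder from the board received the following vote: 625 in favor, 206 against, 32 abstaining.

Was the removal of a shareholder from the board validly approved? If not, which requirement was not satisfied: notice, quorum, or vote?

Notice: 22 days given; 21 required. Satisfied.
Quorum: 40% of 2,162 = 864.80, rounded up to 865; 863 present. Not satisfied.
Vote: requires three-fourths of the votes cast (863 − 32 abstaining = 831); 3/4 of 831 = 623.25, rounded up to 624, so 624 needed; 625 in favor. Satisfied.

Invalid — quorum requirement not satisfied.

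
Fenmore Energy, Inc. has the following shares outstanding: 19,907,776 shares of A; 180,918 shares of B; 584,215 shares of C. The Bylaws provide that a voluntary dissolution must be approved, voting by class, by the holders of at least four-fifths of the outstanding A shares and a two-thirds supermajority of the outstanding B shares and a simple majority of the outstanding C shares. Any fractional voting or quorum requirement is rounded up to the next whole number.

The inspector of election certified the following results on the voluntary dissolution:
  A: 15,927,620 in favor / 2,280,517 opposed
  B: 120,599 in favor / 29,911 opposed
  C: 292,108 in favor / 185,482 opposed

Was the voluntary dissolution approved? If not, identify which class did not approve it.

A: 4/5 of 19907776 = 15926220.80, rounded up to 15926221; 15,926,221 required, 15,927,620 in favor — approved.
B: 2/3 of 180918 = 120612; 120,612 required, 120,599 in favor — not approved.
C: a majority of 584215 is 292108; 292,108 required, 292,108 in favor — approved.

Not approved — the B shares did not give the required vote.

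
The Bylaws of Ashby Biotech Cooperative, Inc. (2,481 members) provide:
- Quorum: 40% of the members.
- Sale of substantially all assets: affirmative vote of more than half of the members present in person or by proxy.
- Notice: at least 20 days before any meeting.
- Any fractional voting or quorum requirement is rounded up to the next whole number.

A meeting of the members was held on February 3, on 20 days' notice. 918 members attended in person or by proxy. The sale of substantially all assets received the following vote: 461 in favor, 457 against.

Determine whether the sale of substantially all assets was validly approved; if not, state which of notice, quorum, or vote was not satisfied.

Notice: 20 days given; 20 required. Satisfied.
Quorum: 40% of 2,481 = 992.40, rounded up to 993; 918 present. Not satisfied.
Vote: requires a majority of those present (918); a majority of 918 is 460, so 460 needed; 461 in favor. Satisfied.

Invalid — quorum requirement not satisfied.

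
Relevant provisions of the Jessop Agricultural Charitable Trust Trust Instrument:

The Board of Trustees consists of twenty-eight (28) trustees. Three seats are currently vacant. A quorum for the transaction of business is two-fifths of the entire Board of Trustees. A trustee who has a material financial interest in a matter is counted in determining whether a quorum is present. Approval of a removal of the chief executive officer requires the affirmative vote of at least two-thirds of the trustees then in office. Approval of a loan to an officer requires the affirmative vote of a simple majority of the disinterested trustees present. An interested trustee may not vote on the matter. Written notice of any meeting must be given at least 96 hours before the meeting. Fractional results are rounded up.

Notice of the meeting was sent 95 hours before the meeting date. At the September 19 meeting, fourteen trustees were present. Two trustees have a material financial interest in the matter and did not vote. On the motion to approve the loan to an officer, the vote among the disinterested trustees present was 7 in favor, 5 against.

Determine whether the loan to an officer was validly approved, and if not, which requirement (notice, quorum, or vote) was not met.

Invalid — notice requirement not satisfied.

Notice: 95 hours given; 96 required (95 < 96). Not satisfied.
Quorum: 14 present (interested trustees count toward quorum); quorum is 12. Satisfied.
Vote: the loan to an officer requires a majority of the disinterested trustees present (14 − 2 = 12). A majority of 12 is 7, so 7 affirmative votes are needed; 7 voted in favor. Satisfied.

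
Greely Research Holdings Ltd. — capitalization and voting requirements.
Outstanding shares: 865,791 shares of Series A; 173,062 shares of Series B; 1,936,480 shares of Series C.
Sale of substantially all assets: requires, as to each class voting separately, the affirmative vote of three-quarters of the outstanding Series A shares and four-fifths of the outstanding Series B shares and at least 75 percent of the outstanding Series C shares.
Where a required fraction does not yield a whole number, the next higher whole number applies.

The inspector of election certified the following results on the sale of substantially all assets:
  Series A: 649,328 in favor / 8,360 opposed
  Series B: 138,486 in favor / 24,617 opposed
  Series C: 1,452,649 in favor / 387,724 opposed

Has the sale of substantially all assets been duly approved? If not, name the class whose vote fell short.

Not approved — the Series A shares did not give the required vote.

Series A: 3/4 of 865791 = 649343.25, rounded up to 649344; 649,344 required, 649,328 in favor — not approved.
Series B: 4/5 of 173062 = 138449.60, rounded up to 138450; 138,450 required, 138,486 in favor — approved.
Series C: 3/4 of 1936480 = 1452360; 1,452,360 required, 1,452,649 in favor — approved.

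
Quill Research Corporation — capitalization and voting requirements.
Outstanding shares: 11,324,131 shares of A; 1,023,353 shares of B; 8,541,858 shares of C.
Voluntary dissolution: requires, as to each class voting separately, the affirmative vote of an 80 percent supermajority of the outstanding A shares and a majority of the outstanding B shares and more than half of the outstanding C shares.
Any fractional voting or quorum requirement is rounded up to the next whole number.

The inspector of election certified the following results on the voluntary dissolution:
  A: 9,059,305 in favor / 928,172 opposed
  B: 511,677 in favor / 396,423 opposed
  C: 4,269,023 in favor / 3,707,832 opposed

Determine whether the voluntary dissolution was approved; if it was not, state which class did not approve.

Not approved — the C shares did not give the required vote.

A: 4/5 of 11324131 = 9059304.80, rounded up to 9059305; 9,059,305 required, 9,059,305 in favor — approved.
B: a majority of 1023353 is 511677; 511,677 required, 511,677 in favor — approved.
C: a majority of 8541858 is 4270930; 4,270,930 required, 4,269,023 in favor — not approved.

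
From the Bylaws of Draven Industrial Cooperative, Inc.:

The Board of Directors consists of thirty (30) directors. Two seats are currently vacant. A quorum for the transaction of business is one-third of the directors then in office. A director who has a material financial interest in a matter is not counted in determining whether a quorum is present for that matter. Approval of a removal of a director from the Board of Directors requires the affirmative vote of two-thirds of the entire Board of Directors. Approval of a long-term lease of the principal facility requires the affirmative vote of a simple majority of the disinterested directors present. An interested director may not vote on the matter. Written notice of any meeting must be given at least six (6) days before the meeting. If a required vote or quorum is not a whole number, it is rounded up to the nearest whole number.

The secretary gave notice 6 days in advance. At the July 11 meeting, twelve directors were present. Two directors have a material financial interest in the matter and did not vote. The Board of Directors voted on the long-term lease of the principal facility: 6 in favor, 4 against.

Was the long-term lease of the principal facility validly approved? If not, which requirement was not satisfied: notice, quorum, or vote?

Valid — all requirements satisfied.

Notice: 6 days given; 6 required (6 ≥ 6). Satisfied.
Quorum: 12 present, but the 2 interested directors do not count, leaving 10. Quorum is 10. Satisfied.
Vote: the long-term lease of the principal facility requires a majority of the disinterested directors present (12 − 2 = 10). A majority of 10 is 6, so 6 affirmative votes are needed; 6 voted in favor. Satisfied.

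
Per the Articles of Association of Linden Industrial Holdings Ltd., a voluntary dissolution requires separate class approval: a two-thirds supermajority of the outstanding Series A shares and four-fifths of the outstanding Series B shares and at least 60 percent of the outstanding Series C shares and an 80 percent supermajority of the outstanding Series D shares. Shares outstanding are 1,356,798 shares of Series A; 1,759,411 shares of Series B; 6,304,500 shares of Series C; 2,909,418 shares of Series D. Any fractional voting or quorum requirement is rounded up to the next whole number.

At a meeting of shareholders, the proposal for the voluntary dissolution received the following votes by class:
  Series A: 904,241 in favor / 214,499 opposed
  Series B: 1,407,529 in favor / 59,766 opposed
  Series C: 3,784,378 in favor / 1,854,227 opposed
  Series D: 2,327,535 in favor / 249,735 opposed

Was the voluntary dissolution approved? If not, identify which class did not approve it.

Not approved — the Series A shares did not give the required vote.

Series A: 2/3 of 1356798 = 904532; 904,532 required, 904,241 in favor — not approved.
Series B: 4/5 of 1759411 = 1407528.80, rounded up to 1407529; 1,407,529 required, 1,407,529 in favor — approved.
Series C: 3/5 of 6304500 = 3782700; 3,782,700 required, 3,784,378 in favor — approved.
Series D: 4/5 of 2909418 = 2327534.40, rounded up to 2327535; 2,327,535 required, 2,327,535 in favor — approved.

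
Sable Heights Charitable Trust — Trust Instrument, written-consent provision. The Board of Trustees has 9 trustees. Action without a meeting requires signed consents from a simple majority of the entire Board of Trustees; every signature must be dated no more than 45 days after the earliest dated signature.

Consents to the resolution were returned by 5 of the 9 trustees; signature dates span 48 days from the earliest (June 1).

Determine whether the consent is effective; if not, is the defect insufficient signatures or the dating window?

Not effective — dating-window requirement not satisfied.

Signatures required: a simple majority of 9 — a majority of 9 is 5, so 5 needed; 5 signed. Sufficient.
Dating window: the latest signature is 48 days after the earliest; the limit is 45 days. Outside the window.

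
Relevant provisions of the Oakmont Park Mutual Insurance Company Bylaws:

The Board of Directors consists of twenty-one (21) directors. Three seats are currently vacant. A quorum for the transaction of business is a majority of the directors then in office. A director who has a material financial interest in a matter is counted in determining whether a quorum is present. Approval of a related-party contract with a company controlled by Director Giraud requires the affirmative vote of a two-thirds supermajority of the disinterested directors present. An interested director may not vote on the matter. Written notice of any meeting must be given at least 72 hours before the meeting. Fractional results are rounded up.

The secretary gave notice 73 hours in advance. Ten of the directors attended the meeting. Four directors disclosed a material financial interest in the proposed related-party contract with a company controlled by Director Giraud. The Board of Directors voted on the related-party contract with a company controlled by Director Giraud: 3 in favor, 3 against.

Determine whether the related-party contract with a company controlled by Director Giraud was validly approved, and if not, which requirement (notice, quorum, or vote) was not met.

Invalid — vote requirement not satisfied.

Notice: 73 hours given; 72 required (73 ≥ 72). Satisfied.
Quorum: 10 present (interested directors count toward quorum); quorum is 10. Satisfied.
Vote: the related-party contract with a company controlled by Director Giraud requires two-thirds of the disinterested directors present (10 − 4 = 6). 2/3 of 6 = 4, so 4 affirmative votes are needed; 3 voted in favor. Not satisfied.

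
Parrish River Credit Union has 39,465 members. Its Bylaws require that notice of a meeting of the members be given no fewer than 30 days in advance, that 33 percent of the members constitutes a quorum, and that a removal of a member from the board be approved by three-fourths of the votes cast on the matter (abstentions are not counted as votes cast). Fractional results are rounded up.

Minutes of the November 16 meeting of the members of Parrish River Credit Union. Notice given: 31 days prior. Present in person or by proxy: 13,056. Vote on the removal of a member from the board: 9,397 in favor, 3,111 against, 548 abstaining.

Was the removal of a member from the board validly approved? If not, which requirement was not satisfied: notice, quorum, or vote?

Notice: 31 days given; 30 required. Satisfied.
Quorum: 33% of 39,465 = 13,023.45, rounded up to 13,024; 13,056 present. Satisfied.
Vote: requires three-fourths of the votes cast (13,056 − 548 abstaining = 12,508); 3/4 of 12508 = 9381, so 9,381 needed; 9,397 in favor. Satisfied.

Valid — all requirements satisfied.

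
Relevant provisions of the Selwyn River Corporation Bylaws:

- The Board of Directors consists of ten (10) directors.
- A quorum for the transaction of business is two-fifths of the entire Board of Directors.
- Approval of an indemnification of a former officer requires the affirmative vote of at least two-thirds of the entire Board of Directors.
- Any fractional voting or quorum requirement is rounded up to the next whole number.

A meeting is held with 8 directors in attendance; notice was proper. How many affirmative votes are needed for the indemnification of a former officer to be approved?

7

The indemnification of a former officer requires two-thirds of the entire Board of Directors (10).
2/3 of 10 = 6.67, rounded up to 7.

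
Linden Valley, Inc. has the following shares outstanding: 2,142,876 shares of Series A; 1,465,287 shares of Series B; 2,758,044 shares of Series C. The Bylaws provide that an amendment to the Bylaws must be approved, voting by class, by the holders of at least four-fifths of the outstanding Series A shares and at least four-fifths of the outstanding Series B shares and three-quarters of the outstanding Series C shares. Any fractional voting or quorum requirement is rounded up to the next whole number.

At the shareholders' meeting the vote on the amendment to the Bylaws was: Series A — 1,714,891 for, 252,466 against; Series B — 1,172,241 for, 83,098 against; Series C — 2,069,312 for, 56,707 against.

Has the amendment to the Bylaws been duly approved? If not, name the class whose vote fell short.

Series A: 4/5 of 2142876 = 1714300.80, rounded up to 1714301; 1,714,301 required, 1,714,891 in favor — approved.
Series B: 4/5 of 1465287 = 1172229.60, rounded up to 1172230; 1,172,230 required, 1,172,241 in favor — approved.
Series C: 3/4 of 2758044 = 2068533; 2,068,533 required, 2,069,312 in favor — approved.

Approved — every class gave the required vote.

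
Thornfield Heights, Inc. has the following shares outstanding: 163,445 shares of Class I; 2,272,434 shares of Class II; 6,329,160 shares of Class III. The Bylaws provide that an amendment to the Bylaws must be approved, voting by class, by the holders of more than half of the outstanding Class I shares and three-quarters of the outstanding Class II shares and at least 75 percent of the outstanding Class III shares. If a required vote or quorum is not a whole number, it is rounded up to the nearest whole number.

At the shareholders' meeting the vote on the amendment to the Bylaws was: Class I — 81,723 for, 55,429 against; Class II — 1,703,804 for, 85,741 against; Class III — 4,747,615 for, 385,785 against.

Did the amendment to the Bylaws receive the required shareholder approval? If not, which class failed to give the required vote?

Not approved — the Class II shares did not give the required vote.

Class I: a majority of 163445 is 81723; 81,723 required, 81,723 in favor — approved.
Class II: 3/4 of 2272434 = 1704325.50, rounded up to 1704326; 1,704,326 required, 1,703,804 in favor — not approved.
Class III: 3/4 of 6329160 = 4746870; 4,746,870 required, 4,747,615 in favor — approved.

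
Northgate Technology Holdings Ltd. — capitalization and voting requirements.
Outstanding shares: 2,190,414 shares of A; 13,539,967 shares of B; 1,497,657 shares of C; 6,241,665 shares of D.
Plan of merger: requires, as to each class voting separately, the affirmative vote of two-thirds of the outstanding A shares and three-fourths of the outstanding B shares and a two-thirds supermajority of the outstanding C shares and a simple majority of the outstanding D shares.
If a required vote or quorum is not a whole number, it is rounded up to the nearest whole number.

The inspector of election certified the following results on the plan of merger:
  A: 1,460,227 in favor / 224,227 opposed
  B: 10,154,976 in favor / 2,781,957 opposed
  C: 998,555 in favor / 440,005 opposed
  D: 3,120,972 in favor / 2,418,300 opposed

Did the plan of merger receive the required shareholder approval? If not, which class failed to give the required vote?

Not approved — the A shares did not give the required vote.

A: 2/3 of 2190414 = 1460276; 1,460,276 required, 1,460,227 in favor — not approved.
B: 3/4 of 13539967 = 10154975.25, rounded up to 10154976; 10,154,976 required, 10,154,976 in favor — approved.
C: 2/3 of 1497657 = 998438; 998,438 required, 998,555 in favor — approved.
D: a majority of 6241665 is 3120833; 3,120,833 required, 3,120,972 in favor — approved.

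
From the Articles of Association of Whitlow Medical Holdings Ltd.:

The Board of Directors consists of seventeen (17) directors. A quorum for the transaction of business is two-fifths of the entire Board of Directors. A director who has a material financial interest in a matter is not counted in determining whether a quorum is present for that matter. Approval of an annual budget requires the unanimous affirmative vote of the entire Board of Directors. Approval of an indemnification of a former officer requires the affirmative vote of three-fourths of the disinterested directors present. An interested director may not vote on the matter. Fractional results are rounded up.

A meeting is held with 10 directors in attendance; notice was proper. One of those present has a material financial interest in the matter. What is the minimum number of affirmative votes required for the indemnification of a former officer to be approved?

7

The indemnification of a former officer requires three-fourths of the disinterested directors present (10 − 1 = 9).
3/4 of 9 = 6.75, rounded up to 7.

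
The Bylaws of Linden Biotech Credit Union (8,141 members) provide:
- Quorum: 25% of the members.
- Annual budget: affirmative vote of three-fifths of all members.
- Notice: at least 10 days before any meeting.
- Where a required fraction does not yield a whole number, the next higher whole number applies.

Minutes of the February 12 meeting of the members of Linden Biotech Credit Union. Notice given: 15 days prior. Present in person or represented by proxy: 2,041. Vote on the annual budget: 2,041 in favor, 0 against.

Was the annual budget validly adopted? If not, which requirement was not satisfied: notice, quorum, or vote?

Invalid — vote requirement not satisfied.

Notice: 15 days given; 10 required. Satisfied.
Quorum: 25% of 8,141 = 2,035.25, rounded up to 2,036; 2,041 present. Satisfied.
Vote: requires three-fifths of all members (8,141); 3/5 of 8141 = 4884.60, rounded up to 4885, so 4,885 needed; 2,041 in favor. Not satisfied.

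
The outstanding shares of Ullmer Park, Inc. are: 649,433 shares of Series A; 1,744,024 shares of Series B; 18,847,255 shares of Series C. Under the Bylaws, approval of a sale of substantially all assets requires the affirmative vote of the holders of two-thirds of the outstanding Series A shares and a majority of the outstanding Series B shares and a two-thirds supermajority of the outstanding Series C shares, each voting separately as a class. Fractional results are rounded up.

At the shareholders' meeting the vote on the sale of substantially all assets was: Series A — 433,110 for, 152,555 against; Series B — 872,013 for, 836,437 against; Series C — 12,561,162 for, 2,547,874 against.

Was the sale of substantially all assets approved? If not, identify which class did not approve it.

Not approved — the Series C shares did not give the required vote.

Series A: 2/3 of 649433 = 432955.33, rounded up to 432956; 432,956 required, 433,110 in favor — approved.
Series B: a majority of 1744024 is 872013; 872,013 required, 872,013 in favor — approved.
Series C: 2/3 of 18847255 = 12564836.67, rounded up to 12564837; 12,564,837 required, 12,561,162 in favor — not approved.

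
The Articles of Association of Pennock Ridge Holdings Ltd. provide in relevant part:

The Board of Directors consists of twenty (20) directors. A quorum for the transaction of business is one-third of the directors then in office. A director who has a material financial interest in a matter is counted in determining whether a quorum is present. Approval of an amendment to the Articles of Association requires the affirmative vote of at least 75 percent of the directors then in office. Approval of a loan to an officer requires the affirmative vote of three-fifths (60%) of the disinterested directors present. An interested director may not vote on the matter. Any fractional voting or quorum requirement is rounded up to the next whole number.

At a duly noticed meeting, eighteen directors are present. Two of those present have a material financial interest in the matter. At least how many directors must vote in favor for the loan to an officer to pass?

The loan to an officer requires three-fifths of the disinterested directors present (18 − 2 = 16).
3/5 of 16 = 9.60, rounded up to 10.

10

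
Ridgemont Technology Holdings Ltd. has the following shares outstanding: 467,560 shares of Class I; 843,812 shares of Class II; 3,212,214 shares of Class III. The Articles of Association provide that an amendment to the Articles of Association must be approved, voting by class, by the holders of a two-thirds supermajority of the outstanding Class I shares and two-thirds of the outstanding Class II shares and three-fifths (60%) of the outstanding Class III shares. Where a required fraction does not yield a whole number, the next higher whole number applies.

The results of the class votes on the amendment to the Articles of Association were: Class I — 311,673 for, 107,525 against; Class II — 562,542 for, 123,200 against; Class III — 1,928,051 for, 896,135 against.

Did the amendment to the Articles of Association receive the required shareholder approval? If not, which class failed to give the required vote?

Class I: 2/3 of 467560 = 311706.67, rounded up to 311707; 311,707 required, 311,673 in favor — not approved.
Class II: 2/3 of 843812 = 562541.33, rounded up to 562542; 562,542 required, 562,542 in favor — approved.
Class III: 3/5 of 3212214 = 1927328.40, rounded up to 1927329; 1,927,329 required, 1,928,051 in favor — approved.

Not approved — the Class I shares did not give the required vote.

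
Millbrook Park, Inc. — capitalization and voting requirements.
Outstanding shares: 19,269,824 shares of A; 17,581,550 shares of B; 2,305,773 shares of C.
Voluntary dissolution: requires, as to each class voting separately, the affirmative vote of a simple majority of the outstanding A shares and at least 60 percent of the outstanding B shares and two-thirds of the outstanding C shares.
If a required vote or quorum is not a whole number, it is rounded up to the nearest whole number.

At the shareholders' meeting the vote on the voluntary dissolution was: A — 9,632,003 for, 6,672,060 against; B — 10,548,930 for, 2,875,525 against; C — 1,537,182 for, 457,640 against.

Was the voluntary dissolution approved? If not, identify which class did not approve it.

Not approved — the A shares did not give the required vote.

A: a majority of 19269824 is 9634913; 9,634,913 required, 9,632,003 in favor — not approved.
B: 3/5 of 17581550 = 10548930; 10,548,930 required, 10,548,930 in favor — approved.
C: 2/3 of 2305773 = 1537182; 1,537,182 required, 1,537,182 in favor — approved.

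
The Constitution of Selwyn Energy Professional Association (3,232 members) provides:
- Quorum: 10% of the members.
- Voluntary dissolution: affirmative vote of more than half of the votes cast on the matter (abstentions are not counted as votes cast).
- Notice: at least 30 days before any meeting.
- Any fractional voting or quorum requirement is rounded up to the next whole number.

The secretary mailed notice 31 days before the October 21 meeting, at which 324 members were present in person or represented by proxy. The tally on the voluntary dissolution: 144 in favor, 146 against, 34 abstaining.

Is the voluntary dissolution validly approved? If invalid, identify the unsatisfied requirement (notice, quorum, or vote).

Invalid — vote requirement not satisfied.

Notice: 31 days given; 30 required. Satisfied.
Quorum: 10% of 3,232 = 323.20, rounded up to 324; 324 present. Satisfied.
Vote: requires a majority of the votes cast (324 − 34 abstaining = 290); a majority of 290 is 146, so 146 needed; 144 in favor. Not satisfied.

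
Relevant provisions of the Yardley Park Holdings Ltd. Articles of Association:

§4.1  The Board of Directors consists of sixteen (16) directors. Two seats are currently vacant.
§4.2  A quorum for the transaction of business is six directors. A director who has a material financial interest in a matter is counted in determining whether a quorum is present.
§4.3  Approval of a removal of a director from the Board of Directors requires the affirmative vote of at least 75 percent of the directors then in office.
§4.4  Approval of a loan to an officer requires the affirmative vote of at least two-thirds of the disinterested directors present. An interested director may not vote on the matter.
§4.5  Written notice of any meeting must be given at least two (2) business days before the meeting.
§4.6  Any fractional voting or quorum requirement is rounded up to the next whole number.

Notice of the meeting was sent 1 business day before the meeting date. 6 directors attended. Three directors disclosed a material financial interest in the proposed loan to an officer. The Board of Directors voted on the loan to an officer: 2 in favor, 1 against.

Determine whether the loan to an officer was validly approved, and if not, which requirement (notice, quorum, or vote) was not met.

Notice: 1 business day given; 2 required (1 < 2). Not satisfied.
Quorum: 6 present (interested directors count toward quorum); quorum is 6. Satisfied.
Vote: the loan to an officer requires two-thirds of the disinterested directors present (6 − 3 = 3). 2/3 of 3 = 2, so 2 affirmative votes are needed; 2 voted in favor. Satisfied.

Invalid — notice requirement not satisfied.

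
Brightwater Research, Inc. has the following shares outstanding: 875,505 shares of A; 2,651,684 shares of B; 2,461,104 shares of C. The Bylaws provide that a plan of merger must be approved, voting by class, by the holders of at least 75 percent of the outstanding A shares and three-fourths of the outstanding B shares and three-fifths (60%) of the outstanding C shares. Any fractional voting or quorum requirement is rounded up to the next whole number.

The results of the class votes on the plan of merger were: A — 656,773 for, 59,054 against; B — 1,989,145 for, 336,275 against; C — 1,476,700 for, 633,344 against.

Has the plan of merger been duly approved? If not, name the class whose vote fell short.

A: 3/4 of 875505 = 656628.75, rounded up to 656629; 656,629 required, 656,773 in favor — approved.
B: 3/4 of 2651684 = 1988763; 1,988,763 required, 1,989,145 in favor — approved.
C: 3/5 of 2461104 = 1476662.40, rounded up to 1476663; 1,476,663 required, 1,476,700 in favor — approved.

Approved — every class gave the required vote.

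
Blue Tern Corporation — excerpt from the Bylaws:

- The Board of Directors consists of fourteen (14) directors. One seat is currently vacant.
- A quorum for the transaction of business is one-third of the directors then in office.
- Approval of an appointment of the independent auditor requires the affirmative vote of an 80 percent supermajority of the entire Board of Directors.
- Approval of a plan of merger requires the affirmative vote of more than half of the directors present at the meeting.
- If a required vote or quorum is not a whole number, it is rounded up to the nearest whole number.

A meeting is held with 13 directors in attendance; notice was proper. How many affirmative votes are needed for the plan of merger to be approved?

7

The plan of merger requires a majority of the directors present (13).
A majority of 13 is 7.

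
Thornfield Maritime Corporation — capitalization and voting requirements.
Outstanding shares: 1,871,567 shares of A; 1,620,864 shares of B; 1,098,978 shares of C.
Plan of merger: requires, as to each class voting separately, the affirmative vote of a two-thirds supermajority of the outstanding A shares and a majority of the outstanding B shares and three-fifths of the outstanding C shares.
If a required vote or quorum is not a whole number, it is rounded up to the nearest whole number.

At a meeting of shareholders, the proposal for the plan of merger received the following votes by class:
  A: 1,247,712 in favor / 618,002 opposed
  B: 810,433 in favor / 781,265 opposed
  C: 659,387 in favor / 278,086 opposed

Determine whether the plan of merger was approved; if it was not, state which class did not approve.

Approved — every class gave the required vote.

A: 2/3 of 1871567 = 1247711.33, rounded up to 1247712; 1,247,712 required, 1,247,712 in favor — approved.
B: a majority of 1620864 is 810433; 810,433 required, 810,433 in favor — approved.
C: 3/5 of 1098978 = 659386.80, rounded up to 659387; 659,387 required, 659,387 in favor — approved.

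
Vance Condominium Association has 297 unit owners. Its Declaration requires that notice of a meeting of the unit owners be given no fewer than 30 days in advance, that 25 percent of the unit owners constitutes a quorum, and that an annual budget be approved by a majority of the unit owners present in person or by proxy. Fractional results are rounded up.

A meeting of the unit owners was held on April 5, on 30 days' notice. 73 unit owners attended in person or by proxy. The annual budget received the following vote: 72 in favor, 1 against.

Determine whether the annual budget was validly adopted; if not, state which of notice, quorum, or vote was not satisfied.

Invalid — quorum requirement not satisfied.

Notice: 30 days given; 30 required. Satisfied.
Quorum: 25% of 297 = 74.25, rounded up to 75; 73 present. Not satisfied.
Vote: requires a majority of those present (73); a majority of 73 is 37, so 37 needed; 72 in favor. Satisfied.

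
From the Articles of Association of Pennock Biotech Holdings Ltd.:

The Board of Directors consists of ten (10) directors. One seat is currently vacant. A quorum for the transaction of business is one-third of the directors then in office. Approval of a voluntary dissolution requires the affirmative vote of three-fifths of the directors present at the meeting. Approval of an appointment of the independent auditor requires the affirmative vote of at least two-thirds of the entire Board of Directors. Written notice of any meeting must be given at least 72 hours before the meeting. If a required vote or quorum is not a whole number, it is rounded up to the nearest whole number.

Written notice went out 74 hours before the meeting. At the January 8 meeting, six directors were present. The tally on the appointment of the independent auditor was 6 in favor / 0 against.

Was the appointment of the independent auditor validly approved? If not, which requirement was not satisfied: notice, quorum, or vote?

Notice: 74 hours given; 72 required (74 ≥ 72). Satisfied.
Quorum: 6 present; quorum is 3. Satisfied.
Vote: the appointment of the independent auditor requires two-thirds of the entire Board of Directors (10). 2/3 of 10 = 6.67, rounded up to 7, so 7 affirmative votes are needed; 6 voted in favor. Not satisfied.

Invalid — vote requirement not satisfied.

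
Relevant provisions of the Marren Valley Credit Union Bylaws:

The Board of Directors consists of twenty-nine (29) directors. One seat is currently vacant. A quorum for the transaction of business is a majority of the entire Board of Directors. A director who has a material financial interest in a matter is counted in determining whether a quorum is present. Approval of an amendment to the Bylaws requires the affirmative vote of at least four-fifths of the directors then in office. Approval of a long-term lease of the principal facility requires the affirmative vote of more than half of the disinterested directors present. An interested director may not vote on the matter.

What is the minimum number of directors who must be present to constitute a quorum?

A majority of 29 is 15.

15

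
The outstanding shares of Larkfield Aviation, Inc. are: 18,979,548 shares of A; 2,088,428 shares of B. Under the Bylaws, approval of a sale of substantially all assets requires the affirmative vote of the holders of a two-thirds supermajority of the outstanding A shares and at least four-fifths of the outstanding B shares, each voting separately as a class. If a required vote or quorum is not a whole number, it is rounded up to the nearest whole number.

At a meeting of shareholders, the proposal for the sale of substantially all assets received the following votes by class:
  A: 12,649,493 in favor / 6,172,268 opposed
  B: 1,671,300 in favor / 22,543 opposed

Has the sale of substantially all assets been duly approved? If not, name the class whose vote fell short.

Not approved — the A shares did not give the required vote.

A: 2/3 of 18979548 = 12653032; 12,653,032 required, 12,649,493 in favor — not approved.
B: 4/5 of 2088428 = 1670742.40, rounded up to 1670743; 1,670,743 required, 1,671,300 in favor — approved.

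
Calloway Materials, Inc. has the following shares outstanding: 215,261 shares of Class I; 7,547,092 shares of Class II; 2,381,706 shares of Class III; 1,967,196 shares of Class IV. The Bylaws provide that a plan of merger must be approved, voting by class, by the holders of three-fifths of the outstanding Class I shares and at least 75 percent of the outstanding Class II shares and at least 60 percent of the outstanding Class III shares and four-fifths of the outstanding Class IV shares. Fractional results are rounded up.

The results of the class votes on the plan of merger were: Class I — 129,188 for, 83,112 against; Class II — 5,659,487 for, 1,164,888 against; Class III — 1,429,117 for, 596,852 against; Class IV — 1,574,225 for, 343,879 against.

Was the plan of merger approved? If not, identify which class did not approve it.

Not approved — the Class II shares did not give the required vote.

Class I: 3/5 of 215261 = 129156.60, rounded up to 129157; 129,157 required, 129,188 in favor — approved.
Class II: 3/4 of 7547092 = 5660319; 5,660,319 required, 5,659,487 in favor — not approved.
Class III: 3/5 of 2381706 = 1429023.60, rounded up to 1429024; 1,429,024 required, 1,429,117 in favor — approved.
Class IV: 4/5 of 1967196 = 1573756.80, rounded up to 1573757; 1,573,757 required, 1,574,225 in favor — approved.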